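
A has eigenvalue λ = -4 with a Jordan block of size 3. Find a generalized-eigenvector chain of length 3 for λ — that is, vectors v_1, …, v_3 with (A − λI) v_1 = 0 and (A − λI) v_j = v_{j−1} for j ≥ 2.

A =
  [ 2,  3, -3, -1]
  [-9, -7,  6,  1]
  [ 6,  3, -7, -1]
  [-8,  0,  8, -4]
A Jordan chain for λ = -4 of length 3:
v_1 = (-1, 1, -1, 0)ᵀ
v_2 = (6, -9, 6, -8)ᵀ
v_3 = (1, 0, 0, 0)ᵀ

Let N = A − (-4)·I. We want v_3 with N^3 v_3 = 0 but N^2 v_3 ≠ 0; then v_{j-1} := N · v_j for j = 3, …, 2.

Pick v_3 = (1, 0, 0, 0)ᵀ.
Then v_2 = N · v_3 = (6, -9, 6, -8)ᵀ.
Then v_1 = N · v_2 = (-1, 1, -1, 0)ᵀ.

Sanity check: (A − (-4)·I) v_1 = (0, 0, 0, 0)ᵀ = 0. ✓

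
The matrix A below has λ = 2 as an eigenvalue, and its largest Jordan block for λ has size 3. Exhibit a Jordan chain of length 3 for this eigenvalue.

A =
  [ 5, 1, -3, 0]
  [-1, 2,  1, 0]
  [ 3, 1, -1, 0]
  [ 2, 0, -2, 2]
A Jordan chain for λ = 2 of length 3:
v_1 = (-1, 0, -1, 0)ᵀ
v_2 = (3, -1, 3, 2)ᵀ
v_3 = (1, 0, 0, 0)ᵀ

Let N = A − (2)·I. We want v_3 with N^3 v_3 = 0 but N^2 v_3 ≠ 0; then v_{j-1} := N · v_j for j = 3, …, 2.

Pick v_3 = (1, 0, 0, 0)ᵀ.
Then v_2 = N · v_3 = (3, -1, 3, 2)ᵀ.
Then v_1 = N · v_2 = (-1, 0, -1, 0)ᵀ.

Sanity check: (A − (2)·I) v_1 = (0, 0, 0, 0)ᵀ = 0. ✓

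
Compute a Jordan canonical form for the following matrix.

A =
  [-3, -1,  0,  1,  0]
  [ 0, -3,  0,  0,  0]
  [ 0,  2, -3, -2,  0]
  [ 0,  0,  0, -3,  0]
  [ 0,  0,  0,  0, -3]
J_2(-3) ⊕ J_1(-3) ⊕ J_1(-3) ⊕ J_1(-3)

The characteristic polynomial is
  det(x·I − A) = x^5 + 15*x^4 + 90*x^3 + 270*x^2 + 405*x + 243 = (x + 3)^5

Eigenvalues and multiplicities (the geometric multiplicity of λ is n − rank(A − λI), which equals the number of Jordan blocks for λ):
  λ = -3: algebraic multiplicity = 5, geometric multiplicity = 4

Determining the block sizes for each eigenvalue:
  λ = -3: 4 blocks summing to 5 forces exactly one block of size 2 and the rest size 1 → block sizes [2, 1, 1, 1]

Assembling the blocks gives a Jordan form
J =
  [-3,  1,  0,  0,  0]
  [ 0, -3,  0,  0,  0]
  [ 0,  0, -3,  0,  0]
  [ 0,  0,  0, -3,  0]
  [ 0,  0,  0,  0, -3]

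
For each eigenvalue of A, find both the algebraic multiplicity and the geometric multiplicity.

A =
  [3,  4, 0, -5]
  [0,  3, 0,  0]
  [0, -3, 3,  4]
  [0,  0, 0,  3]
λ = 3: alg = 4, geom = 2

Step 1 — factor the characteristic polynomial to read off the algebraic multiplicities:
  χ_A(x) = (x - 3)^4

Step 2 — compute geometric multiplicities via the rank-nullity identity g(λ) = n − rank(A − λI):
  rank(A − (3)·I) = 2, so dim ker(A − (3)·I) = n − 2 = 2

Summary:
  λ = 3: algebraic multiplicity = 4, geometric multiplicity = 2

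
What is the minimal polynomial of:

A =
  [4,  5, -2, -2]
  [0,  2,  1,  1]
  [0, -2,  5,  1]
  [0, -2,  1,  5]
x^3 - 12*x^2 + 48*x - 64

The characteristic polynomial is χ_A(x) = (x - 4)^4, so the eigenvalues are known. The minimal polynomial is
  m_A(x) = Π_λ (x − λ)^{k_λ}
where k_λ is the size of the *largest* Jordan block for λ (equivalently, the smallest k with (A − λI)^k v = 0 for every generalised eigenvector v of λ).

  λ = 4: largest Jordan block has size 3, contributing (x − 4)^3

So m_A(x) = (x - 4)^3 = x^3 - 12*x^2 + 48*x - 64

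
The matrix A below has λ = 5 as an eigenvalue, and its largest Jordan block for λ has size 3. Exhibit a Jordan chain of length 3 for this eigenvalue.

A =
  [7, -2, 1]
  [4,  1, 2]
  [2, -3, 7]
A Jordan chain for λ = 5 of length 3:
v_1 = (-2, -4, -4)ᵀ
v_2 = (2, 4, 2)ᵀ
v_3 = (1, 0, 0)ᵀ

Let N = A − (5)·I. We want v_3 with N^3 v_3 = 0 but N^2 v_3 ≠ 0; then v_{j-1} := N · v_j for j = 3, …, 2.

Pick v_3 = (1, 0, 0)ᵀ.
Then v_2 = N · v_3 = (2, 4, 2)ᵀ.
Then v_1 = N · v_2 = (-2, -4, -4)ᵀ.

Sanity check: (A − (5)·I) v_1 = (0, 0, 0)ᵀ = 0. ✓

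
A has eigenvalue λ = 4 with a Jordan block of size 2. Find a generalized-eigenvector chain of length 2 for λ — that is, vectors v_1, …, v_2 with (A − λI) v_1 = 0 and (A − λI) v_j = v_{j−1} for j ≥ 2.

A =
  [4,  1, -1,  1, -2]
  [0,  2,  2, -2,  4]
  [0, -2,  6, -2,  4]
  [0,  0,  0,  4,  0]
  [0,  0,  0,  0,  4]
A Jordan chain for λ = 4 of length 2:
v_1 = (1, -2, -2, 0, 0)ᵀ
v_2 = (0, 1, 0, 0, 0)ᵀ

Let N = A − (4)·I. We want v_2 with N^2 v_2 = 0 but N^1 v_2 ≠ 0; then v_{j-1} := N · v_j for j = 2, …, 2.

Pick v_2 = (0, 1, 0, 0, 0)ᵀ.
Then v_1 = N · v_2 = (1, -2, -2, 0, 0)ᵀ.

Sanity check: (A − (4)·I) v_1 = (0, 0, 0, 0, 0)ᵀ = 0. ✓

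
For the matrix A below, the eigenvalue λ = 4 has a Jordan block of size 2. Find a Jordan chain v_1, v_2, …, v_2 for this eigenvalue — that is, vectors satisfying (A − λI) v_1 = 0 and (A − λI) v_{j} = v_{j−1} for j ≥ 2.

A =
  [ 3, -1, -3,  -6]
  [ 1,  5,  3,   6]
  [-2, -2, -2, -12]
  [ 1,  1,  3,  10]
A Jordan chain for λ = 4 of length 2:
v_1 = (-1, 1, -2, 1)ᵀ
v_2 = (1, 0, 0, 0)ᵀ

Let N = A − (4)·I. We want v_2 with N^2 v_2 = 0 but N^1 v_2 ≠ 0; then v_{j-1} := N · v_j for j = 2, …, 2.

Pick v_2 = (1, 0, 0, 0)ᵀ.
Then v_1 = N · v_2 = (-1, 1, -2, 1)ᵀ.

Sanity check: (A − (4)·I) v_1 = (0, 0, 0, 0)ᵀ = 0. ✓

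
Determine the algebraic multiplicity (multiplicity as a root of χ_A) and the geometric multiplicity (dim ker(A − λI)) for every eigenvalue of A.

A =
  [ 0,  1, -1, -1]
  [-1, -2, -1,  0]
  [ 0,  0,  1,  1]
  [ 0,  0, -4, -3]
λ = -1: alg = 4, geom = 2

Step 1 — factor the characteristic polynomial to read off the algebraic multiplicities:
  χ_A(x) = (x + 1)^4

Step 2 — compute geometric multiplicities via the rank-nullity identity g(λ) = n − rank(A − λI):
  rank(A − (-1)·I) = 2, so dim ker(A − (-1)·I) = n − 2 = 2

Summary:
  λ = -1: algebraic multiplicity = 4, geometric multiplicity = 2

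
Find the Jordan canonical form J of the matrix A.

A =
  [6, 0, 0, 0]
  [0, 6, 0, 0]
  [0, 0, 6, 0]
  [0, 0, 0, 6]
J_1(6) ⊕ J_1(6) ⊕ J_1(6) ⊕ J_1(6)

The characteristic polynomial is
  det(x·I − A) = x^4 - 24*x^3 + 216*x^2 - 864*x + 1296 = (x - 6)^4

Eigenvalues and multiplicities (the geometric multiplicity of λ is n − rank(A − λI), which equals the number of Jordan blocks for λ):
  λ = 6: algebraic multiplicity = 4, geometric multiplicity = 4

Determining the block sizes for each eigenvalue:
  λ = 6: gm = am = 4, so every block has size 1 → block sizes [1, 1, 1, 1]

Assembling the blocks gives a Jordan form
J =
  [6, 0, 0, 0]
  [0, 6, 0, 0]
  [0, 0, 6, 0]
  [0, 0, 0, 6]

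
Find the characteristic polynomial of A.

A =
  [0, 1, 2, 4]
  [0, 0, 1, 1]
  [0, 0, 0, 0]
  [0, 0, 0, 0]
x^4

Expanding det(x·I − A) (e.g. by cofactor expansion or by noting that A is similar to its Jordan form J, which has the same characteristic polynomial as A) gives
  χ_A(x) = x^4
which factors as x^4. The eigenvalues (with algebraic multiplicities) are λ = 0 with multiplicity 4.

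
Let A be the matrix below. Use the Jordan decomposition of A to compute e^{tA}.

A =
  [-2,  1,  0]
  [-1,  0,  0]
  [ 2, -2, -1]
e^{tA} =
  [-t*exp(-t) + exp(-t), t*exp(-t), 0]
  [-t*exp(-t), t*exp(-t) + exp(-t), 0]
  [2*t*exp(-t), -2*t*exp(-t), exp(-t)]

Strategy: write A = P · J · P⁻¹ where J is a Jordan canonical form, so e^{tA} = P · e^{tJ} · P⁻¹, and e^{tJ} can be computed block-by-block.

A has Jordan form
J =
  [-1,  1,  0]
  [ 0, -1,  0]
  [ 0,  0, -1]
(up to reordering of blocks).

Per-block formulas:
  For a 1×1 block at λ = -1: exp(t · [-1]) = [e^(-1t)].
  For a 2×2 Jordan block J_2(-1): exp(t · J_2(-1)) = e^(-1t)·(I + t·N), where N is the 2×2 nilpotent shift.

After assembling e^{tJ} and conjugating by P, we get:

e^{tA} =
  [-t*exp(-t) + exp(-t), t*exp(-t), 0]
  [-t*exp(-t), t*exp(-t) + exp(-t), 0]
  [2*t*exp(-t), -2*t*exp(-t), exp(-t)]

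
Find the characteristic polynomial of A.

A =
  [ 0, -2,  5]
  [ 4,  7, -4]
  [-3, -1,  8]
x^3 - 15*x^2 + 75*x - 125

Expanding det(x·I − A) (e.g. by cofactor expansion or by noting that A is similar to its Jordan form J, which has the same characteristic polynomial as A) gives
  χ_A(x) = x^3 - 15*x^2 + 75*x - 125
which factors as (x - 5)^3. The eigenvalues (with algebraic multiplicities) are λ = 5 with multiplicity 3.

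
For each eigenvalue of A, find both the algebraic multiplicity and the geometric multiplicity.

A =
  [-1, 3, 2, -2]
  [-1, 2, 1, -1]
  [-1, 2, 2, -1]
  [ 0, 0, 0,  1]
λ = 1: alg = 4, geom = 2

Step 1 — factor the characteristic polynomial to read off the algebraic multiplicities:
  χ_A(x) = (x - 1)^4

Step 2 — compute geometric multiplicities via the rank-nullity identity g(λ) = n − rank(A − λI):
  rank(A − (1)·I) = 2, so dim ker(A − (1)·I) = n − 2 = 2

Summary:
  λ = 1: algebraic multiplicity = 4, geometric multiplicity = 2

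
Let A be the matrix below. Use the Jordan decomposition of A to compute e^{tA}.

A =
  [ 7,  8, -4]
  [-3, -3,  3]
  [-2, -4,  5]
e^{tA} =
  [4*t*exp(3*t) + exp(3*t), 8*t*exp(3*t), -4*t*exp(3*t)]
  [-3*t*exp(3*t), -6*t*exp(3*t) + exp(3*t), 3*t*exp(3*t)]
  [-2*t*exp(3*t), -4*t*exp(3*t), 2*t*exp(3*t) + exp(3*t)]

Strategy: write A = P · J · P⁻¹ where J is a Jordan canonical form, so e^{tA} = P · e^{tJ} · P⁻¹, and e^{tJ} can be computed block-by-block.

A has Jordan form
J =
  [3, 1, 0]
  [0, 3, 0]
  [0, 0, 3]
(up to reordering of blocks).

Per-block formulas:
  For a 2×2 Jordan block J_2(3): exp(t · J_2(3)) = e^(3t)·(I + t·N), where N is the 2×2 nilpotent shift.
  For a 1×1 block at λ = 3: exp(t · [3]) = [e^(3t)].

After assembling e^{tJ} and conjugating by P, we get:

e^{tA} =
  [4*t*exp(3*t) + exp(3*t), 8*t*exp(3*t), -4*t*exp(3*t)]
  [-3*t*exp(3*t), -6*t*exp(3*t) + exp(3*t), 3*t*exp(3*t)]
  [-2*t*exp(3*t), -4*t*exp(3*t), 2*t*exp(3*t) + exp(3*t)]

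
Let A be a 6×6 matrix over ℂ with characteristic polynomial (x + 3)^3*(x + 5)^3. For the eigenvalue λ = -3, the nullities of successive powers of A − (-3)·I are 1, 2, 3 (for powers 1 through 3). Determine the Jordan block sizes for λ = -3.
Block sizes for λ = -3: [3]

From the dimensions of kernels of powers, the number of Jordan blocks of size at least j is d_j − d_{j−1} where d_j = dim ker(N^j) (with d_0 = 0). Computing the differences gives [1, 1, 1].
The number of blocks of size exactly k is (#blocks of size ≥ k) − (#blocks of size ≥ k + 1), so the partition is: 1 block(s) of size 3.
In nonincreasing order the block sizes are [3].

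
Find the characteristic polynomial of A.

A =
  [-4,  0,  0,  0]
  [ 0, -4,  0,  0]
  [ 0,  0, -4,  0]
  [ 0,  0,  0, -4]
x^4 + 16*x^3 + 96*x^2 + 256*x + 256

Expanding det(x·I − A) (e.g. by cofactor expansion or by noting that A is similar to its Jordan form J, which has the same characteristic polynomial as A) gives
  χ_A(x) = x^4 + 16*x^3 + 96*x^2 + 256*x + 256
which factors as (x + 4)^4. The eigenvalues (with algebraic multiplicities) are λ = -4 with multiplicity 4.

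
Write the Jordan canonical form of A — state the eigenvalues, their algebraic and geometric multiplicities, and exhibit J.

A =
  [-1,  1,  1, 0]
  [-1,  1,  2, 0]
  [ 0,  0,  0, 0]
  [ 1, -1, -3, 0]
J_3(0) ⊕ J_1(0)

The characteristic polynomial is
  det(x·I − A) = x^4

Eigenvalues and multiplicities (the geometric multiplicity of λ is n − rank(A − λI), which equals the number of Jordan blocks for λ):
  λ = 0: algebraic multiplicity = 4, geometric multiplicity = 2

Determining the block sizes for each eigenvalue:
  λ = 0: with am = 4 and gm = 2, the partition is not yet determined (e.g. several partitions of 4 into 2 parts exist). Let N = A − (0)·I. Computing rank(N^1) = 2, rank(N^2) = 1, rank(N^3) = 0; the number of blocks of size ≥ j is rank(N^{j−1}) − rank(N^j), giving [2, 1, 1]. So we have 1 block(s) of size 3, 1 block(s) of size 1 → block sizes [3, 1]

Assembling the blocks gives a Jordan form
J =
  [0, 1, 0, 0]
  [0, 0, 1, 0]
  [0, 0, 0, 0]
  [0, 0, 0, 0]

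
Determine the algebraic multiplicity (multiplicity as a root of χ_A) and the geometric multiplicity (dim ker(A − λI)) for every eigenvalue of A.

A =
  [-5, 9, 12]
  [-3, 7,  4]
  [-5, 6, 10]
λ = 4: alg = 3, geom = 1

Step 1 — factor the characteristic polynomial to read off the algebraic multiplicities:
  χ_A(x) = (x - 4)^3

Step 2 — compute geometric multiplicities via the rank-nullity identity g(λ) = n − rank(A − λI):
  rank(A − (4)·I) = 2, so dim ker(A − (4)·I) = n − 2 = 1

Summary:
  λ = 4: algebraic multiplicity = 3, geometric multiplicity = 1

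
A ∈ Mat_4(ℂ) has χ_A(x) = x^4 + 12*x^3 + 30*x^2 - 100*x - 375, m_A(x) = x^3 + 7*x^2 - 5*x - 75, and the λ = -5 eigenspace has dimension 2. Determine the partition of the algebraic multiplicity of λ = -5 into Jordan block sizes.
Block sizes for λ = -5: [2, 1]

Step 1 — from the characteristic polynomial, algebraic multiplicity of λ = -5 is 3. From dim ker(A − (-5)·I) = 2, there are exactly 2 Jordan blocks for λ = -5.
Step 2 — from the minimal polynomial, the factor (x + 5)^2 tells us the largest block for λ = -5 has size 2.
Step 3 — with total size 3, 2 blocks, and largest block 2, the block sizes (in nonincreasing order) are [2, 1].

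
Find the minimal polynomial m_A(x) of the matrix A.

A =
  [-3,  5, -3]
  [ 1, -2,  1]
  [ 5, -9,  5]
x^3

The characteristic polynomial is χ_A(x) = x^3, so the eigenvalues are known. The minimal polynomial is
  m_A(x) = Π_λ (x − λ)^{k_λ}
where k_λ is the size of the *largest* Jordan block for λ (equivalently, the smallest k with (A − λI)^k v = 0 for every generalised eigenvector v of λ).

  λ = 0: largest Jordan block has size 3, contributing (x − 0)^3

So m_A(x) = x^3 = x^3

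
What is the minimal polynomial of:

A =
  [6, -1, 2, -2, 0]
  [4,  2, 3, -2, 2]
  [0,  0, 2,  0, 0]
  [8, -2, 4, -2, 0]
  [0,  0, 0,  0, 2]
x^3 - 6*x^2 + 12*x - 8

The characteristic polynomial is χ_A(x) = (x - 2)^5, so the eigenvalues are known. The minimal polynomial is
  m_A(x) = Π_λ (x − λ)^{k_λ}
where k_λ is the size of the *largest* Jordan block for λ (equivalently, the smallest k with (A − λI)^k v = 0 for every generalised eigenvector v of λ).

  λ = 2: largest Jordan block has size 3, contributing (x − 2)^3

So m_A(x) = (x - 2)^3 = x^3 - 6*x^2 + 12*x - 8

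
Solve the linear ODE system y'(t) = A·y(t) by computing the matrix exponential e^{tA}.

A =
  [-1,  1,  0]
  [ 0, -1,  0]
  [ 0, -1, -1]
e^{tA} =
  [exp(-t), t*exp(-t), 0]
  [0, exp(-t), 0]
  [0, -t*exp(-t), exp(-t)]

Strategy: write A = P · J · P⁻¹ where J is a Jordan canonical form, so e^{tA} = P · e^{tJ} · P⁻¹, and e^{tJ} can be computed block-by-block.

A has Jordan form
J =
  [-1,  1,  0]
  [ 0, -1,  0]
  [ 0,  0, -1]
(up to reordering of blocks).

Per-block formulas:
  For a 2×2 Jordan block J_2(-1): exp(t · J_2(-1)) = e^(-1t)·(I + t·N), where N is the 2×2 nilpotent shift.
  For a 1×1 block at λ = -1: exp(t · [-1]) = [e^(-1t)].

After assembling e^{tJ} and conjugating by P, we get:

e^{tA} =
  [exp(-t), t*exp(-t), 0]
  [0, exp(-t), 0]
  [0, -t*exp(-t), exp(-t)]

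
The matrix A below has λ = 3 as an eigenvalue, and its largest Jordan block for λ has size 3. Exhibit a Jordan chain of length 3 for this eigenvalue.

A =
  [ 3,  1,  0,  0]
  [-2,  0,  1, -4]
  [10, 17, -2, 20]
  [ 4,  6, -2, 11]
A Jordan chain for λ = 3 of length 3:
v_1 = (-2, 0, -4, 0)ᵀ
v_2 = (0, -2, 10, 4)ᵀ
v_3 = (1, 0, 0, 0)ᵀ

Let N = A − (3)·I. We want v_3 with N^3 v_3 = 0 but N^2 v_3 ≠ 0; then v_{j-1} := N · v_j for j = 3, …, 2.

Pick v_3 = (1, 0, 0, 0)ᵀ.
Then v_2 = N · v_3 = (0, -2, 10, 4)ᵀ.
Then v_1 = N · v_2 = (-2, 0, -4, 0)ᵀ.

Sanity check: (A − (3)·I) v_1 = (0, 0, 0, 0)ᵀ = 0. ✓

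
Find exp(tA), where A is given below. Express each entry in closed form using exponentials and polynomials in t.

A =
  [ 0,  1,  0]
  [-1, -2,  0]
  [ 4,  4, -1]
e^{tA} =
  [t*exp(-t) + exp(-t), t*exp(-t), 0]
  [-t*exp(-t), -t*exp(-t) + exp(-t), 0]
  [4*t*exp(-t), 4*t*exp(-t), exp(-t)]

Strategy: write A = P · J · P⁻¹ where J is a Jordan canonical form, so e^{tA} = P · e^{tJ} · P⁻¹, and e^{tJ} can be computed block-by-block.

A has Jordan form
J =
  [-1,  1,  0]
  [ 0, -1,  0]
  [ 0,  0, -1]
(up to reordering of blocks).

Per-block formulas:
  For a 1×1 block at λ = -1: exp(t · [-1]) = [e^(-1t)].
  For a 2×2 Jordan block J_2(-1): exp(t · J_2(-1)) = e^(-1t)·(I + t·N), where N is the 2×2 nilpotent shift.

After assembling e^{tJ} and conjugating by P, we get:

e^{tA} =
  [t*exp(-t) + exp(-t), t*exp(-t), 0]
  [-t*exp(-t), -t*exp(-t) + exp(-t), 0]
  [4*t*exp(-t), 4*t*exp(-t), exp(-t)]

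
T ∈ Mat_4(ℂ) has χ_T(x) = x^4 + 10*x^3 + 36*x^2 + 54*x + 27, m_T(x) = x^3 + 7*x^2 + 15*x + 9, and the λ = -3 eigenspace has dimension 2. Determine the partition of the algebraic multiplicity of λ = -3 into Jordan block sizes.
Block sizes for λ = -3: [2, 1]

Step 1 — from the characteristic polynomial, algebraic multiplicity of λ = -3 is 3. From dim ker(T − (-3)·I) = 2, there are exactly 2 Jordan blocks for λ = -3.
Step 2 — from the minimal polynomial, the factor (x + 3)^2 tells us the largest block for λ = -3 has size 2.
Step 3 — with total size 3, 2 blocks, and largest block 2, the block sizes (in nonincreasing order) are [2, 1].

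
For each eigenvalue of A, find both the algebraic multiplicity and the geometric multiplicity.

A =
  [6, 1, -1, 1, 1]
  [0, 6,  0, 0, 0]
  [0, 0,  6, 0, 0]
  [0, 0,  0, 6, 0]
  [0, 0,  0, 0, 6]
λ = 6: alg = 5, geom = 4

Step 1 — factor the characteristic polynomial to read off the algebraic multiplicities:
  χ_A(x) = (x - 6)^5

Step 2 — compute geometric multiplicities via the rank-nullity identity g(λ) = n − rank(A − λI):
  rank(A − (6)·I) = 1, so dim ker(A − (6)·I) = n − 1 = 4

Summary:
  λ = 6: algebraic multiplicity = 5, geometric multiplicity = 4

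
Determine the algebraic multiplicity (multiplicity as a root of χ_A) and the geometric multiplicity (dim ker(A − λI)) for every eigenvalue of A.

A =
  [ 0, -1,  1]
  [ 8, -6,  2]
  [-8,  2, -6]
λ = -4: alg = 3, geom = 2

Step 1 — factor the characteristic polynomial to read off the algebraic multiplicities:
  χ_A(x) = (x + 4)^3

Step 2 — compute geometric multiplicities via the rank-nullity identity g(λ) = n − rank(A − λI):
  rank(A − (-4)·I) = 1, so dim ker(A − (-4)·I) = n − 1 = 2

Summary:
  λ = -4: algebraic multiplicity = 3, geometric multiplicity = 2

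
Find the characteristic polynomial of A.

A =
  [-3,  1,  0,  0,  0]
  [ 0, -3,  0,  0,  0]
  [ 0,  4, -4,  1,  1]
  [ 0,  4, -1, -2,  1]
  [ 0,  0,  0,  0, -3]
x^5 + 15*x^4 + 90*x^3 + 270*x^2 + 405*x + 243

Expanding det(x·I − A) (e.g. by cofactor expansion or by noting that A is similar to its Jordan form J, which has the same characteristic polynomial as A) gives
  χ_A(x) = x^5 + 15*x^4 + 90*x^3 + 270*x^2 + 405*x + 243
which factors as (x + 3)^5. The eigenvalues (with algebraic multiplicities) are λ = -3 with multiplicity 5.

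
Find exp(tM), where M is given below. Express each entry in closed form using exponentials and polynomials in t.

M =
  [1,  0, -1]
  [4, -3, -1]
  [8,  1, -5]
e^{tM} =
  [4*t*exp(-2*t) + exp(-3*t), -t*exp(-2*t) + exp(-2*t) - exp(-3*t), -t*exp(-2*t)]
  [4*t*exp(-2*t), -t*exp(-2*t) + exp(-2*t), -t*exp(-2*t)]
  [12*t*exp(-2*t) - 4*exp(-2*t) + 4*exp(-3*t), -3*t*exp(-2*t) + 4*exp(-2*t) - 4*exp(-3*t), -3*t*exp(-2*t) + exp(-2*t)]

Strategy: write M = P · J · P⁻¹ where J is a Jordan canonical form, so e^{tM} = P · e^{tJ} · P⁻¹, and e^{tJ} can be computed block-by-block.

M has Jordan form
J =
  [-3,  0,  0]
  [ 0, -2,  1]
  [ 0,  0, -2]
(up to reordering of blocks).

Per-block formulas:
  For a 1×1 block at λ = -3: exp(t · [-3]) = [e^(-3t)].
  For a 2×2 Jordan block J_2(-2): exp(t · J_2(-2)) = e^(-2t)·(I + t·N), where N is the 2×2 nilpotent shift.

After assembling e^{tJ} and conjugating by P, we get:

e^{tM} =
  [4*t*exp(-2*t) + exp(-3*t), -t*exp(-2*t) + exp(-2*t) - exp(-3*t), -t*exp(-2*t)]
  [4*t*exp(-2*t), -t*exp(-2*t) + exp(-2*t), -t*exp(-2*t)]
  [12*t*exp(-2*t) - 4*exp(-2*t) + 4*exp(-3*t), -3*t*exp(-2*t) + 4*exp(-2*t) - 4*exp(-3*t), -3*t*exp(-2*t) + exp(-2*t)]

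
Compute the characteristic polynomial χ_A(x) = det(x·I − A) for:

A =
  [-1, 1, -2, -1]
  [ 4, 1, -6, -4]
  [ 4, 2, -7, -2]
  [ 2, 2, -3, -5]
x^4 + 12*x^3 + 54*x^2 + 108*x + 81

Expanding det(x·I − A) (e.g. by cofactor expansion or by noting that A is similar to its Jordan form J, which has the same characteristic polynomial as A) gives
  χ_A(x) = x^4 + 12*x^3 + 54*x^2 + 108*x + 81
which factors as (x + 3)^4. The eigenvalues (with algebraic multiplicities) are λ = -3 with multiplicity 4.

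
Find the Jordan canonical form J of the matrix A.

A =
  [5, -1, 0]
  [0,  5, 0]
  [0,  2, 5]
J_2(5) ⊕ J_1(5)

The characteristic polynomial is
  det(x·I − A) = x^3 - 15*x^2 + 75*x - 125 = (x - 5)^3

Eigenvalues and multiplicities (the geometric multiplicity of λ is n − rank(A − λI), which equals the number of Jordan blocks for λ):
  λ = 5: algebraic multiplicity = 3, geometric multiplicity = 2

Determining the block sizes for each eigenvalue:
  λ = 5: 2 blocks summing to 3 forces exactly one block of size 2 and the rest size 1 → block sizes [2, 1]

Assembling the blocks gives a Jordan form
J =
  [5, 1, 0]
  [0, 5, 0]
  [0, 0, 5]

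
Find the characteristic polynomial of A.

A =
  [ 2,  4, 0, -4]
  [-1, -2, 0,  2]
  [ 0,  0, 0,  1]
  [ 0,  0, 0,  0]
x^4

Expanding det(x·I − A) (e.g. by cofactor expansion or by noting that A is similar to its Jordan form J, which has the same characteristic polynomial as A) gives
  χ_A(x) = x^4
which factors as x^4. The eigenvalues (with algebraic multiplicities) are λ = 0 with multiplicity 4.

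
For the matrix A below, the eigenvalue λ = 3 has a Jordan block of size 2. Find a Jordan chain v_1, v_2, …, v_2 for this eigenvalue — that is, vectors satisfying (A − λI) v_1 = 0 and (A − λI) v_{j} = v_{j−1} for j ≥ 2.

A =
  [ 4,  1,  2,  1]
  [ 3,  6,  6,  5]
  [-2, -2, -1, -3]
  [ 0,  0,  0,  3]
A Jordan chain for λ = 3 of length 2:
v_1 = (1, 3, -2, 0)ᵀ
v_2 = (1, 0, 0, 0)ᵀ

Let N = A − (3)·I. We want v_2 with N^2 v_2 = 0 but N^1 v_2 ≠ 0; then v_{j-1} := N · v_j for j = 2, …, 2.

Pick v_2 = (1, 0, 0, 0)ᵀ.
Then v_1 = N · v_2 = (1, 3, -2, 0)ᵀ.

Sanity check: (A − (3)·I) v_1 = (0, 0, 0, 0)ᵀ = 0. ✓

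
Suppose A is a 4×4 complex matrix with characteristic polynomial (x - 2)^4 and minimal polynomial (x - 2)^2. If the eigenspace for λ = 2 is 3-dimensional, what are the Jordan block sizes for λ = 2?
Block sizes for λ = 2: [2, 1, 1]

Step 1 — from the characteristic polynomial, algebraic multiplicity of λ = 2 is 4. From dim ker(A − (2)·I) = 3, there are exactly 3 Jordan blocks for λ = 2.
Step 2 — from the minimal polynomial, the factor (x − 2)^2 tells us the largest block for λ = 2 has size 2.
Step 3 — with total size 4, 3 blocks, and largest block 2, the block sizes (in nonincreasing order) are [2, 1, 1].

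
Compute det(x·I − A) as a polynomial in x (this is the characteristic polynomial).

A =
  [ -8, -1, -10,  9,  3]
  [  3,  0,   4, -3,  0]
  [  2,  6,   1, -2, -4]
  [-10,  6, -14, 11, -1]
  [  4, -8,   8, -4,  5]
x^5 - 9*x^4 + 30*x^3 - 46*x^2 + 33*x - 9

Expanding det(x·I − A) (e.g. by cofactor expansion or by noting that A is similar to its Jordan form J, which has the same characteristic polynomial as A) gives
  χ_A(x) = x^5 - 9*x^4 + 30*x^3 - 46*x^2 + 33*x - 9
which factors as (x - 3)^2*(x - 1)^3. The eigenvalues (with algebraic multiplicities) are λ = 1 with multiplicity 3, λ = 3 with multiplicity 2.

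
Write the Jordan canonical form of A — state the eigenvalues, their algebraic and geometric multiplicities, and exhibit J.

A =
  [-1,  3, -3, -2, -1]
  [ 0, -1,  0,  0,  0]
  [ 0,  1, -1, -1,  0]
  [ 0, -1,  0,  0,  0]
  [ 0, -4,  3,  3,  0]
J_1(-1) ⊕ J_1(-1) ⊕ J_1(-1) ⊕ J_1(0) ⊕ J_1(0)

The characteristic polynomial is
  det(x·I − A) = x^5 + 3*x^4 + 3*x^3 + x^2 = x^2*(x + 1)^3

Eigenvalues and multiplicities (the geometric multiplicity of λ is n − rank(A − λI), which equals the number of Jordan blocks for λ):
  λ = -1: algebraic multiplicity = 3, geometric multiplicity = 3
  λ = 0: algebraic multiplicity = 2, geometric multiplicity = 2

Determining the block sizes for each eigenvalue:
  λ = -1: gm = am = 3, so every block has size 1 → block sizes [1, 1, 1]
  λ = 0: gm = am = 2, so every block has size 1 → block sizes [1, 1]

Assembling the blocks gives a Jordan form
J =
  [-1,  0,  0, 0, 0]
  [ 0, -1,  0, 0, 0]
  [ 0,  0, -1, 0, 0]
  [ 0,  0,  0, 0, 0]
  [ 0,  0,  0, 0, 0]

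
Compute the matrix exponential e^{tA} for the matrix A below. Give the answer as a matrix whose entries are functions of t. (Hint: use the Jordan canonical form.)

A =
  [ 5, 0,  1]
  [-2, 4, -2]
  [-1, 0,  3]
e^{tA} =
  [t*exp(4*t) + exp(4*t), 0, t*exp(4*t)]
  [-2*t*exp(4*t), exp(4*t), -2*t*exp(4*t)]
  [-t*exp(4*t), 0, -t*exp(4*t) + exp(4*t)]

Strategy: write A = P · J · P⁻¹ where J is a Jordan canonical form, so e^{tA} = P · e^{tJ} · P⁻¹, and e^{tJ} can be computed block-by-block.

A has Jordan form
J =
  [4, 1, 0]
  [0, 4, 0]
  [0, 0, 4]
(up to reordering of blocks).

Per-block formulas:
  For a 1×1 block at λ = 4: exp(t · [4]) = [e^(4t)].
  For a 2×2 Jordan block J_2(4): exp(t · J_2(4)) = e^(4t)·(I + t·N), where N is the 2×2 nilpotent shift.

After assembling e^{tJ} and conjugating by P, we get:

e^{tA} =
  [t*exp(4*t) + exp(4*t), 0, t*exp(4*t)]
  [-2*t*exp(4*t), exp(4*t), -2*t*exp(4*t)]
  [-t*exp(4*t), 0, -t*exp(4*t) + exp(4*t)]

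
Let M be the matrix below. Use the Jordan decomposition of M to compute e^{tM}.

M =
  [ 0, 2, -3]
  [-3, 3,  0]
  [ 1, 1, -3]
e^{tM} =
  [1 - 9*t^2/2, 3*t^2/2 + 2*t, 9*t^2/2 - 3*t]
  [-9*t^2/2 - 3*t, 3*t^2/2 + 3*t + 1, 9*t^2/2]
  [-3*t^2 + t, t^2 + t, 3*t^2 - 3*t + 1]

Strategy: write M = P · J · P⁻¹ where J is a Jordan canonical form, so e^{tM} = P · e^{tJ} · P⁻¹, and e^{tJ} can be computed block-by-block.

M has Jordan form
J =
  [0, 1, 0]
  [0, 0, 1]
  [0, 0, 0]
(up to reordering of blocks).

Per-block formulas:
  For a 3×3 Jordan block J_3(0): exp(t · J_3(0)) = e^(0t)·(I + t·N + (t^2/2)·N^2), where N is the 3×3 nilpotent shift.

After assembling e^{tJ} and conjugating by P, we get:

e^{tM} =
  [1 - 9*t^2/2, 3*t^2/2 + 2*t, 9*t^2/2 - 3*t]
  [-9*t^2/2 - 3*t, 3*t^2/2 + 3*t + 1, 9*t^2/2]
  [-3*t^2 + t, t^2 + t, 3*t^2 - 3*t + 1]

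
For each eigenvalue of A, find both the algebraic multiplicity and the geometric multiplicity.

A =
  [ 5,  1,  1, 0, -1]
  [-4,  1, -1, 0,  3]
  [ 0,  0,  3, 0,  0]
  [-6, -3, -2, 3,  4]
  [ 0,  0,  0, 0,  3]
λ = 3: alg = 5, geom = 3

Step 1 — factor the characteristic polynomial to read off the algebraic multiplicities:
  χ_A(x) = (x - 3)^5

Step 2 — compute geometric multiplicities via the rank-nullity identity g(λ) = n − rank(A − λI):
  rank(A − (3)·I) = 2, so dim ker(A − (3)·I) = n − 2 = 3

Summary:
  λ = 3: algebraic multiplicity = 5, geometric multiplicity = 3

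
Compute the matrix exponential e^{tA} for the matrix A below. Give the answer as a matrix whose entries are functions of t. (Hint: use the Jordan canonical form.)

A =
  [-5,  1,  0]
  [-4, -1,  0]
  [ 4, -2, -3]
e^{tA} =
  [-2*t*exp(-3*t) + exp(-3*t), t*exp(-3*t), 0]
  [-4*t*exp(-3*t), 2*t*exp(-3*t) + exp(-3*t), 0]
  [4*t*exp(-3*t), -2*t*exp(-3*t), exp(-3*t)]

Strategy: write A = P · J · P⁻¹ where J is a Jordan canonical form, so e^{tA} = P · e^{tJ} · P⁻¹, and e^{tJ} can be computed block-by-block.

A has Jordan form
J =
  [-3,  1,  0]
  [ 0, -3,  0]
  [ 0,  0, -3]
(up to reordering of blocks).

Per-block formulas:
  For a 2×2 Jordan block J_2(-3): exp(t · J_2(-3)) = e^(-3t)·(I + t·N), where N is the 2×2 nilpotent shift.
  For a 1×1 block at λ = -3: exp(t · [-3]) = [e^(-3t)].

After assembling e^{tJ} and conjugating by P, we get:

e^{tA} =
  [-2*t*exp(-3*t) + exp(-3*t), t*exp(-3*t), 0]
  [-4*t*exp(-3*t), 2*t*exp(-3*t) + exp(-3*t), 0]
  [4*t*exp(-3*t), -2*t*exp(-3*t), exp(-3*t)]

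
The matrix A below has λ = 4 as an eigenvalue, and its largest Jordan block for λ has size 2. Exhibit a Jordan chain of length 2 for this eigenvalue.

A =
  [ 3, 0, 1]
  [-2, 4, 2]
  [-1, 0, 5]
A Jordan chain for λ = 4 of length 2:
v_1 = (-1, -2, -1)ᵀ
v_2 = (1, 0, 0)ᵀ

Let N = A − (4)·I. We want v_2 with N^2 v_2 = 0 but N^1 v_2 ≠ 0; then v_{j-1} := N · v_j for j = 2, …, 2.

Pick v_2 = (1, 0, 0)ᵀ.
Then v_1 = N · v_2 = (-1, -2, -1)ᵀ.

Sanity check: (A − (4)·I) v_1 = (0, 0, 0)ᵀ = 0. ✓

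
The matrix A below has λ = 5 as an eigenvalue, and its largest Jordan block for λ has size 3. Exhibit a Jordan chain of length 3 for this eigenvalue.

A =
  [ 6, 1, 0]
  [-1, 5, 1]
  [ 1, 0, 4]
A Jordan chain for λ = 5 of length 3:
v_1 = (1, -1, 1)ᵀ
v_2 = (1, 0, 0)ᵀ
v_3 = (0, 1, 0)ᵀ

Let N = A − (5)·I. We want v_3 with N^3 v_3 = 0 but N^2 v_3 ≠ 0; then v_{j-1} := N · v_j for j = 3, …, 2.

Pick v_3 = (0, 1, 0)ᵀ.
Then v_2 = N · v_3 = (1, 0, 0)ᵀ.
Then v_1 = N · v_2 = (1, -1, 1)ᵀ.

Sanity check: (A − (5)·I) v_1 = (0, 0, 0)ᵀ = 0. ✓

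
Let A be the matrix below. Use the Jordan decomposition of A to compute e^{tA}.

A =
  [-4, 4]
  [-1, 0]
e^{tA} =
  [-2*t*exp(-2*t) + exp(-2*t), 4*t*exp(-2*t)]
  [-t*exp(-2*t), 2*t*exp(-2*t) + exp(-2*t)]

Strategy: write A = P · J · P⁻¹ where J is a Jordan canonical form, so e^{tA} = P · e^{tJ} · P⁻¹, and e^{tJ} can be computed block-by-block.

A has Jordan form
J =
  [-2,  1]
  [ 0, -2]
(up to reordering of blocks).

Per-block formulas:
  For a 2×2 Jordan block J_2(-2): exp(t · J_2(-2)) = e^(-2t)·(I + t·N), where N is the 2×2 nilpotent shift.

After assembling e^{tJ} and conjugating by P, we get:

e^{tA} =
  [-2*t*exp(-2*t) + exp(-2*t), 4*t*exp(-2*t)]
  [-t*exp(-2*t), 2*t*exp(-2*t) + exp(-2*t)]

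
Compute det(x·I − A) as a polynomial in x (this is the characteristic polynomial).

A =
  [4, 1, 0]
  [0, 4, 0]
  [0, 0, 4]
x^3 - 12*x^2 + 48*x - 64

Expanding det(x·I − A) (e.g. by cofactor expansion or by noting that A is similar to its Jordan form J, which has the same characteristic polynomial as A) gives
  χ_A(x) = x^3 - 12*x^2 + 48*x - 64
which factors as (x - 4)^3. The eigenvalues (with algebraic multiplicities) are λ = 4 with multiplicity 3.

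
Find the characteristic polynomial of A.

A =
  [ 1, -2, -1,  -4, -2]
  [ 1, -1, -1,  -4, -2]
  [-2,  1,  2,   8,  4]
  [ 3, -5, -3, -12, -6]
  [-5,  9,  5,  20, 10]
x^5

Expanding det(x·I − A) (e.g. by cofactor expansion or by noting that A is similar to its Jordan form J, which has the same characteristic polynomial as A) gives
  χ_A(x) = x^5
which factors as x^5. The eigenvalues (with algebraic multiplicities) are λ = 0 with multiplicity 5.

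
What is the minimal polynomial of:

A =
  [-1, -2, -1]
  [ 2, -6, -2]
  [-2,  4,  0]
x^2 + 5*x + 6

The characteristic polynomial is χ_A(x) = (x + 2)^2*(x + 3), so the eigenvalues are known. The minimal polynomial is
  m_A(x) = Π_λ (x − λ)^{k_λ}
where k_λ is the size of the *largest* Jordan block for λ (equivalently, the smallest k with (A − λI)^k v = 0 for every generalised eigenvector v of λ).

  λ = -3: largest Jordan block has size 1, contributing (x + 3)
  λ = -2: largest Jordan block has size 1, contributing (x + 2)

So m_A(x) = (x + 2)*(x + 3) = x^2 + 5*x + 6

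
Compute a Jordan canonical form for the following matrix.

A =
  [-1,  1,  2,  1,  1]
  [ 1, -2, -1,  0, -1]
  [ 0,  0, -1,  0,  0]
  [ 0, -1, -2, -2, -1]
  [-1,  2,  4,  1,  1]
J_3(-1) ⊕ J_2(-1)

The characteristic polynomial is
  det(x·I − A) = x^5 + 5*x^4 + 10*x^3 + 10*x^2 + 5*x + 1 = (x + 1)^5

Eigenvalues and multiplicities (the geometric multiplicity of λ is n − rank(A − λI), which equals the number of Jordan blocks for λ):
  λ = -1: algebraic multiplicity = 5, geometric multiplicity = 2

Determining the block sizes for each eigenvalue:
  λ = -1: with am = 5 and gm = 2, the partition is not yet determined (e.g. several partitions of 5 into 2 parts exist). Let N = A − (-1)·I. Computing rank(N^1) = 3, rank(N^2) = 1, rank(N^3) = 0; the number of blocks of size ≥ j is rank(N^{j−1}) − rank(N^j), giving [2, 2, 1]. So we have 1 block(s) of size 3, 1 block(s) of size 2 → block sizes [3, 2]

Assembling the blocks gives a Jordan form
J =
  [-1,  1,  0,  0,  0]
  [ 0, -1,  1,  0,  0]
  [ 0,  0, -1,  0,  0]
  [ 0,  0,  0, -1,  1]
  [ 0,  0,  0,  0, -1]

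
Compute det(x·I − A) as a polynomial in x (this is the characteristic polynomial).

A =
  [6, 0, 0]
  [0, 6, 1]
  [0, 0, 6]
x^3 - 18*x^2 + 108*x - 216

Expanding det(x·I − A) (e.g. by cofactor expansion or by noting that A is similar to its Jordan form J, which has the same characteristic polynomial as A) gives
  χ_A(x) = x^3 - 18*x^2 + 108*x - 216
which factors as (x - 6)^3. The eigenvalues (with algebraic multiplicities) are λ = 6 with multiplicity 3.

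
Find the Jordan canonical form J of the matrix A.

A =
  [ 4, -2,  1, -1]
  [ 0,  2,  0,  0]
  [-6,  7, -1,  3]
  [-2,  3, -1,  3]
J_2(2) ⊕ J_2(2)

The characteristic polynomial is
  det(x·I − A) = x^4 - 8*x^3 + 24*x^2 - 32*x + 16 = (x - 2)^4

Eigenvalues and multiplicities (the geometric multiplicity of λ is n − rank(A − λI), which equals the number of Jordan blocks for λ):
  λ = 2: algebraic multiplicity = 4, geometric multiplicity = 2

Determining the block sizes for each eigenvalue:
  λ = 2: with am = 4 and gm = 2, the partition is not yet determined (e.g. several partitions of 4 into 2 parts exist). Let N = A − (2)·I. Computing rank(N^1) = 2, rank(N^2) = 0; the number of blocks of size ≥ j is rank(N^{j−1}) − rank(N^j), giving [2, 2]. So we have 2 block(s) of size 2 → block sizes [2, 2]

Assembling the blocks gives a Jordan form
J =
  [2, 1, 0, 0]
  [0, 2, 0, 0]
  [0, 0, 2, 1]
  [0, 0, 0, 2]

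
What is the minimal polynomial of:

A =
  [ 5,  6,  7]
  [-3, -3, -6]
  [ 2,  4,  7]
x^3 - 9*x^2 + 27*x - 27

The characteristic polynomial is χ_A(x) = (x - 3)^3, so the eigenvalues are known. The minimal polynomial is
  m_A(x) = Π_λ (x − λ)^{k_λ}
where k_λ is the size of the *largest* Jordan block for λ (equivalently, the smallest k with (A − λI)^k v = 0 for every generalised eigenvector v of λ).

  λ = 3: largest Jordan block has size 3, contributing (x − 3)^3

So m_A(x) = (x - 3)^3 = x^3 - 9*x^2 + 27*x - 27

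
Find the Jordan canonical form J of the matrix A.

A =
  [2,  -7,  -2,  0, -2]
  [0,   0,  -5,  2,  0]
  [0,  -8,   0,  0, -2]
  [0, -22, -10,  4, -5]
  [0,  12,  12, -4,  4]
J_3(2) ⊕ J_2(2)

The characteristic polynomial is
  det(x·I − A) = x^5 - 10*x^4 + 40*x^3 - 80*x^2 + 80*x - 32 = (x - 2)^5

Eigenvalues and multiplicities (the geometric multiplicity of λ is n − rank(A − λI), which equals the number of Jordan blocks for λ):
  λ = 2: algebraic multiplicity = 5, geometric multiplicity = 2

Determining the block sizes for each eigenvalue:
  λ = 2: with am = 5 and gm = 2, the partition is not yet determined (e.g. several partitions of 5 into 2 parts exist). Let N = A − (2)·I. Computing rank(N^1) = 3, rank(N^2) = 1, rank(N^3) = 0; the number of blocks of size ≥ j is rank(N^{j−1}) − rank(N^j), giving [2, 2, 1]. So we have 1 block(s) of size 3, 1 block(s) of size 2 → block sizes [3, 2]

Assembling the blocks gives a Jordan form
J =
  [2, 1, 0, 0, 0]
  [0, 2, 1, 0, 0]
  [0, 0, 2, 0, 0]
  [0, 0, 0, 2, 1]
  [0, 0, 0, 0, 2]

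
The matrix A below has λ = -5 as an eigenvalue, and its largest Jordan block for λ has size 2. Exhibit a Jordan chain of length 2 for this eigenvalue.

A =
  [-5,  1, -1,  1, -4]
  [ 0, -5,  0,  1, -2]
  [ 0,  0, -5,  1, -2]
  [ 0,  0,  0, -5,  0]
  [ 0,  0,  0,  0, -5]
A Jordan chain for λ = -5 of length 2:
v_1 = (1, 0, 0, 0, 0)ᵀ
v_2 = (0, 1, 0, 0, 0)ᵀ

Let N = A − (-5)·I. We want v_2 with N^2 v_2 = 0 but N^1 v_2 ≠ 0; then v_{j-1} := N · v_j for j = 2, …, 2.

Pick v_2 = (0, 1, 0, 0, 0)ᵀ.
Then v_1 = N · v_2 = (1, 0, 0, 0, 0)ᵀ.

Sanity check: (A − (-5)·I) v_1 = (0, 0, 0, 0, 0)ᵀ = 0. ✓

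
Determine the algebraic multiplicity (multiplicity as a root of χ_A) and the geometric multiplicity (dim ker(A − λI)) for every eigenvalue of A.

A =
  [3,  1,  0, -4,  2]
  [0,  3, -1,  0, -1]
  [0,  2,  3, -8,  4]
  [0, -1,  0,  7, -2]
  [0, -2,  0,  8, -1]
λ = 3: alg = 5, geom = 3

Step 1 — factor the characteristic polynomial to read off the algebraic multiplicities:
  χ_A(x) = (x - 3)^5

Step 2 — compute geometric multiplicities via the rank-nullity identity g(λ) = n − rank(A − λI):
  rank(A − (3)·I) = 2, so dim ker(A − (3)·I) = n − 2 = 3

Summary:
  λ = 3: algebraic multiplicity = 5, geometric multiplicity = 3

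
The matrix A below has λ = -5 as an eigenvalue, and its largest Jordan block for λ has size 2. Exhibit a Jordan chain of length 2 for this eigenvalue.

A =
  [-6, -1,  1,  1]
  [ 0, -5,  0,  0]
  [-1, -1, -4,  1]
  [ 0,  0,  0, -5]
A Jordan chain for λ = -5 of length 2:
v_1 = (-1, 0, -1, 0)ᵀ
v_2 = (1, 0, 0, 0)ᵀ

Let N = A − (-5)·I. We want v_2 with N^2 v_2 = 0 but N^1 v_2 ≠ 0; then v_{j-1} := N · v_j for j = 2, …, 2.

Pick v_2 = (1, 0, 0, 0)ᵀ.
Then v_1 = N · v_2 = (-1, 0, -1, 0)ᵀ.

Sanity check: (A − (-5)·I) v_1 = (0, 0, 0, 0)ᵀ = 0. ✓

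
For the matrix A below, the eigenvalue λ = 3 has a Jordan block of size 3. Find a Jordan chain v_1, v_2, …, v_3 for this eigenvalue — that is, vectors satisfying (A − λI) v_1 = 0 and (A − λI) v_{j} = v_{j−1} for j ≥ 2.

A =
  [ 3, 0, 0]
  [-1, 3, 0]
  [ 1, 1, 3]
A Jordan chain for λ = 3 of length 3:
v_1 = (0, 0, -1)ᵀ
v_2 = (0, -1, 1)ᵀ
v_3 = (1, 0, 0)ᵀ

Let N = A − (3)·I. We want v_3 with N^3 v_3 = 0 but N^2 v_3 ≠ 0; then v_{j-1} := N · v_j for j = 3, …, 2.

Pick v_3 = (1, 0, 0)ᵀ.
Then v_2 = N · v_3 = (0, -1, 1)ᵀ.
Then v_1 = N · v_2 = (0, 0, -1)ᵀ.

Sanity check: (A − (3)·I) v_1 = (0, 0, 0)ᵀ = 0. ✓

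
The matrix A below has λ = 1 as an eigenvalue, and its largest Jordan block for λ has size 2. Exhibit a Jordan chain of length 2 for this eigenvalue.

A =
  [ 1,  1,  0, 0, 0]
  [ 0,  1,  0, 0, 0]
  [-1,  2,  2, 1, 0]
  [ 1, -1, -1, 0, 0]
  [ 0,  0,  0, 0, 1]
A Jordan chain for λ = 1 of length 2:
v_1 = (0, 0, -1, 1, 0)ᵀ
v_2 = (1, 0, 0, 0, 0)ᵀ

Let N = A − (1)·I. We want v_2 with N^2 v_2 = 0 but N^1 v_2 ≠ 0; then v_{j-1} := N · v_j for j = 2, …, 2.

Pick v_2 = (1, 0, 0, 0, 0)ᵀ.
Then v_1 = N · v_2 = (0, 0, -1, 1, 0)ᵀ.

Sanity check: (A − (1)·I) v_1 = (0, 0, 0, 0, 0)ᵀ = 0. ✓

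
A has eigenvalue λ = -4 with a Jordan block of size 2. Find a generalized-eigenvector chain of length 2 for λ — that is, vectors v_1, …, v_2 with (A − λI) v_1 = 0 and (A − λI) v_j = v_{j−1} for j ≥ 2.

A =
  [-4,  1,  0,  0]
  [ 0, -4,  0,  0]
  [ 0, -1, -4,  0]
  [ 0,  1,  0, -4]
A Jordan chain for λ = -4 of length 2:
v_1 = (1, 0, -1, 1)ᵀ
v_2 = (0, 1, 0, 0)ᵀ

Let N = A − (-4)·I. We want v_2 with N^2 v_2 = 0 but N^1 v_2 ≠ 0; then v_{j-1} := N · v_j for j = 2, …, 2.

Pick v_2 = (0, 1, 0, 0)ᵀ.
Then v_1 = N · v_2 = (1, 0, -1, 1)ᵀ.

Sanity check: (A − (-4)·I) v_1 = (0, 0, 0, 0)ᵀ = 0. ✓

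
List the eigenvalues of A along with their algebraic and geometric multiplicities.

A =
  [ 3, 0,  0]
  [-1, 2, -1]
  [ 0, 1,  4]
λ = 3: alg = 3, geom = 1

Step 1 — factor the characteristic polynomial to read off the algebraic multiplicities:
  χ_A(x) = (x - 3)^3

Step 2 — compute geometric multiplicities via the rank-nullity identity g(λ) = n − rank(A − λI):
  rank(A − (3)·I) = 2, so dim ker(A − (3)·I) = n − 2 = 1

Summary:
  λ = 3: algebraic multiplicity = 3, geometric multiplicity = 1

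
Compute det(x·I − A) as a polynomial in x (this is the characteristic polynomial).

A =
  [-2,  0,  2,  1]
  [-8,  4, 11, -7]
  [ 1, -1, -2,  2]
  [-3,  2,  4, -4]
x^4 + 4*x^3 + 6*x^2 + 4*x + 1

Expanding det(x·I − A) (e.g. by cofactor expansion or by noting that A is similar to its Jordan form J, which has the same characteristic polynomial as A) gives
  χ_A(x) = x^4 + 4*x^3 + 6*x^2 + 4*x + 1
which factors as (x + 1)^4. The eigenvalues (with algebraic multiplicities) are λ = -1 with multiplicity 4.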